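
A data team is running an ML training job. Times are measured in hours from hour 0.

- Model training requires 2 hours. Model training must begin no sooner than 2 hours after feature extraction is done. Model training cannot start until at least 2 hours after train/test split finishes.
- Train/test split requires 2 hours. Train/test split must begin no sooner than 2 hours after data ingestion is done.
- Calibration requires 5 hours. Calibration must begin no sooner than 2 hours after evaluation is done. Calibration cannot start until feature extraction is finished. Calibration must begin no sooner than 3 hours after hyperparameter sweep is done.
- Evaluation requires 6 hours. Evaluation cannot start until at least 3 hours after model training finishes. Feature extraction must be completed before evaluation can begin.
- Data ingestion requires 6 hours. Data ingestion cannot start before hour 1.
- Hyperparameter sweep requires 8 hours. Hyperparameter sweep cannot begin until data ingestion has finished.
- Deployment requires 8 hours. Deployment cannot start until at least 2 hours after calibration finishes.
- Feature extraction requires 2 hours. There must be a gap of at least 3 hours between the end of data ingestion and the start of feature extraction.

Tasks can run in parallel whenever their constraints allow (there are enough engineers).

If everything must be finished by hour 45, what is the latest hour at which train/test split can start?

13

Nothing follows deployment; the deadline of hour 45 is its only limit. It must start by 45 − 8 = hour 37.
Calibration has to be done before deployment (must start by hour 37, minus 2-hour gap → hour 35). That means finishing by hour 35, i.e. starting by 35 − 5 = hour 30.
Since calibration (must start by hour 30, minus 2-hour gap → hour 28) depends on it, evaluation must finish by hour 28. Backing off its 6-hour duration gives a latest start of hour 22.
Since evaluation (must start by hour 22, minus 3-hour gap → hour 19) depends on it, model training must finish by hour 19. Backing off its 2-hour duration gives a latest start of hour 17.
Train/test split has to be done before model training (must start by hour 17, minus 2-hour gap → hour 15). That means finishing by hour 15, i.e. starting by 15 − 2 = hour 13.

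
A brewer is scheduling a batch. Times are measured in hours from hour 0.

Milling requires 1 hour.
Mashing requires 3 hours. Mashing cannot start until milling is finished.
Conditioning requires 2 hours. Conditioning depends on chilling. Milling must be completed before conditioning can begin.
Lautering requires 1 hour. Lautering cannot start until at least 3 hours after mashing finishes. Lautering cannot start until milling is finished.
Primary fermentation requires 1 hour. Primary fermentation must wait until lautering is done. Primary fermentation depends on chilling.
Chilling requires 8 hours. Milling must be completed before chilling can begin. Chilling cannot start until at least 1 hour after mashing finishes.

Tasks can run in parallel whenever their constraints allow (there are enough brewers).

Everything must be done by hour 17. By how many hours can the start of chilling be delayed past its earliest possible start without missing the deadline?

2

Milling can start immediately at hour 0; it finishes at hour 1.
Mashing cannot begin until milling (finishes hour 1). It runs from hour 1 to 1 + 3 = hour 4.
Chilling cannot start until milling (finishes hour 1); mashing (finishes hour 4, plus 1-hour gap → hour 5). The controlling bound is hour 5, so chilling finishes at 5 + 8 = hour 13.

Working backward from the deadline:
Nothing follows primary fermentation; the deadline of hour 17 is its only limit. It must start by 17 − 1 = hour 16.
Conditioning has no dependents, so it just needs to finish by hour 17. Starting by 17 − 2 = hour 15 achieves that.
Chilling must finish in time for primary fermentation (must start by hour 16); conditioning (must start by hour 15). The tightest is hour 15, so chilling must start by 15 − 8 = hour 7.
So chilling can start as early as hour 5 and as late as hour 7, giving 7 − 5 = 2 hours of slack.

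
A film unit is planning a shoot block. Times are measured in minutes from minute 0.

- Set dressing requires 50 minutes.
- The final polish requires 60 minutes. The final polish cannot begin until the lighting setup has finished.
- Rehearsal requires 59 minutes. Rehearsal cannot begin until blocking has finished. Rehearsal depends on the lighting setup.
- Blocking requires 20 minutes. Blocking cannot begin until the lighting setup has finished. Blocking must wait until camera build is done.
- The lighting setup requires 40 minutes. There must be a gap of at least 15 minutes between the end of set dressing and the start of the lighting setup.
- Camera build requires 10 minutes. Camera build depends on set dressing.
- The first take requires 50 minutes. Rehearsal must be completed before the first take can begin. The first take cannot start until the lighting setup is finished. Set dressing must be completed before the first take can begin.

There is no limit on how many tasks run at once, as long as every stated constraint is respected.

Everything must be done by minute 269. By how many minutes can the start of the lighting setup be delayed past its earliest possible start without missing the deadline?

35

Set dressing has no prerequisites, so it starts at minute 0 and finishes at minute 50.
After set dressing (finishes minute 50, plus 15-minute gap → minute 65), the lighting setup can start at minute 65 and finishes at minute 105.

Working backward from the deadline:
The first take has no dependents, so it just needs to finish by minute 269. Starting by 269 − 50 = minute 219 achieves that.
Since the first take (must start by minute 219) depends on it, rehearsal must finish by minute 219. Backing off its 59-minute duration gives a latest start of minute 160.
Blocking has to be done before rehearsal (must start by minute 160). That means finishing by minute 160, i.e. starting by 160 − 20 = minute 140.
To finish by minute 269, the final polish (duration 60) must start no later than minute 209.
The lighting setup feeds blocking (must start by minute 140); rehearsal (must start by minute 160); the final polish (must start by minute 209); the first take (must start by minute 219). Taking the minimum, the lighting setup must finish by minute 140 and start by 140 − 40 = minute 100.
So the lighting setup can start as early as minute 65 and as late as minute 100, giving 100 − 65 = 35 minutes of slack.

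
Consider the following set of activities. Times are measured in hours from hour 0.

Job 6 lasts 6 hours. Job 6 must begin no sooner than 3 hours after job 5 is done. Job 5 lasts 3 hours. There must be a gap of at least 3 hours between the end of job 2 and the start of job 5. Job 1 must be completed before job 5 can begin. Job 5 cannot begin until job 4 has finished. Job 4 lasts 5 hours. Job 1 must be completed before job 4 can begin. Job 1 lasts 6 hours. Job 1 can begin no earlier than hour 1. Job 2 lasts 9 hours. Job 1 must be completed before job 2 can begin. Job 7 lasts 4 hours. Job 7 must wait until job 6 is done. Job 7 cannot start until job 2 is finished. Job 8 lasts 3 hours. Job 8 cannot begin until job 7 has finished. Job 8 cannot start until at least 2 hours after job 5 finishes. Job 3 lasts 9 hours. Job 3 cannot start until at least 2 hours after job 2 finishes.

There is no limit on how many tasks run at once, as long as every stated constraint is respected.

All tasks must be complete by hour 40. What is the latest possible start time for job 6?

27

To finish by hour 40, job 8 (duration 3) must start no later than hour 37.
Job 7 has to be done before job 8 (must start by hour 37). That means finishing by hour 37, i.e. starting by 37 − 4 = hour 33.
Job 6 must finish before job 7 (must start by hour 33). With a 6-hour duration, job 6 must start by 33 − 6 = hour 27.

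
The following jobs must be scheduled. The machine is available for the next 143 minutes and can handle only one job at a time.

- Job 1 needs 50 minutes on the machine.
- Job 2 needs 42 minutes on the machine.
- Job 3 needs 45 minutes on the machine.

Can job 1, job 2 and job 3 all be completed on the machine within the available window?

Yes

Running back to back, the jobs need 50 + 42 + 45 = 137 minutes on the machine.
Since 137 ≤ 143, they fit within the window.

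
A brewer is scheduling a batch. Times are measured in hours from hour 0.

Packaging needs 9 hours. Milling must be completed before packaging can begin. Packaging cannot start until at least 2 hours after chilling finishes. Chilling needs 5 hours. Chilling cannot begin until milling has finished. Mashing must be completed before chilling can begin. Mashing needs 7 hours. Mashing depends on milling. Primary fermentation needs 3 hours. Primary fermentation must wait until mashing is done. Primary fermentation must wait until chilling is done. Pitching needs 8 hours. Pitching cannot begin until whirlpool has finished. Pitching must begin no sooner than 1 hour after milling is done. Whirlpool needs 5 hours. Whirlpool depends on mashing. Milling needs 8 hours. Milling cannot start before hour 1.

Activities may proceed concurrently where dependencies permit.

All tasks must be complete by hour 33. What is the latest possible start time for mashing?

Pitching has no dependents, so it just needs to finish by hour 33. Starting by 33 − 8 = hour 25 achieves that.
Since pitching (must start by hour 25) depends on it, whirlpool must finish by hour 25. Backing off its 5-hour duration gives a latest start of hour 20.
Primary fermentation has no dependents, so it just needs to finish by hour 33. Starting by 33 − 3 = hour 30 achieves that.
Nothing follows packaging; the deadline of hour 33 is its only limit. It must start by 33 − 9 = hour 24.
Chilling feeds primary fermentation (must start by hour 30); packaging (must start by hour 24, minus 2-hour gap → hour 22). Taking the minimum, chilling must finish by hour 22 and start by 22 − 5 = hour 17.
Mashing feeds whirlpool (must start by hour 20); chilling (must start by hour 17); primary fermentation (must start by hour 30). Taking the minimum, mashing must finish by hour 17 and start by 17 − 7 = hour 10.

10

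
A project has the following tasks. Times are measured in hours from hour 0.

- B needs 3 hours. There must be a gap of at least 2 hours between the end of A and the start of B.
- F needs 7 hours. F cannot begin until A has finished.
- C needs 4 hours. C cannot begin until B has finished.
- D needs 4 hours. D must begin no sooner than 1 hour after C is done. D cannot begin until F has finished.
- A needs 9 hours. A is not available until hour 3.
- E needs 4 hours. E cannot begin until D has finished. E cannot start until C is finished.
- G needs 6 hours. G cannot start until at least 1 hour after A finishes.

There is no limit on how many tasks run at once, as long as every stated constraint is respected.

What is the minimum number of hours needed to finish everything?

After its own release at hour 3, A can start at hour 3 and finishes at hour 12.
G cannot begin until A (finishes hour 12, plus 1-hour gap → hour 13). It runs from hour 13 to 13 + 6 = hour 19.
After A (finishes hour 12), F can start at hour 12 and finishes at hour 19.
B waits on A (finishes hour 12, plus 2-hour gap → hour 14), so it starts at hour 14 and finishes at 14 + 3 = hour 17.
C waits on B (finishes hour 17), so it starts at hour 17 and finishes at 17 + 4 = hour 21.
D needs all of C (finishes hour 21, plus 1-hour gap → hour 22); F (finishes hour 19). That puts its earliest start at hour 22; it finishes at 22 + 4 = hour 26.
E needs all of D (finishes hour 26); C (finishes hour 21). That puts its earliest start at hour 26; it finishes at 26 + 4 = hour 30.
All tasks are finished once the last one completes. Finish times: A at 12, B at 17, C at 21, D at 26, E at 30, F at 19, G at 19. The latest is hour 30.

30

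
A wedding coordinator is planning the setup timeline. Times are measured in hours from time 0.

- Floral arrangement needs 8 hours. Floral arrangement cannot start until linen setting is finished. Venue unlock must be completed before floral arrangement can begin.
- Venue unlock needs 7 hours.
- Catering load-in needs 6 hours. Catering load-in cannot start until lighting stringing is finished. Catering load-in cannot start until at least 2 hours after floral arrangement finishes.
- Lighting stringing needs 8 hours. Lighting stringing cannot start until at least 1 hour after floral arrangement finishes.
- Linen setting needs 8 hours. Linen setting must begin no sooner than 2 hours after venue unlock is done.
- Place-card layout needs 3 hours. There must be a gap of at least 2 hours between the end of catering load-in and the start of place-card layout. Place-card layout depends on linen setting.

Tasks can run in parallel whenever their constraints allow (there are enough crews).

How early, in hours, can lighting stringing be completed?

Nothing blocks venue unlock, so it runs from hour 0 to hour 7.
Linen setting cannot begin until venue unlock (finishes hour 7, plus 2-hour gap → hour 9). It runs from hour 9 to 9 + 8 = hour 17.
For floral arrangement: linen setting (finishes hour 17); venue unlock (finishes hour 7). Taking the maximum gives a start of hour 17, and it finishes at 17 + 8 = hour 25.
Lighting stringing cannot begin until floral arrangement (finishes hour 25, plus 1-hour gap → hour 26). It runs from hour 26 to 26 + 8 = hour 34.

34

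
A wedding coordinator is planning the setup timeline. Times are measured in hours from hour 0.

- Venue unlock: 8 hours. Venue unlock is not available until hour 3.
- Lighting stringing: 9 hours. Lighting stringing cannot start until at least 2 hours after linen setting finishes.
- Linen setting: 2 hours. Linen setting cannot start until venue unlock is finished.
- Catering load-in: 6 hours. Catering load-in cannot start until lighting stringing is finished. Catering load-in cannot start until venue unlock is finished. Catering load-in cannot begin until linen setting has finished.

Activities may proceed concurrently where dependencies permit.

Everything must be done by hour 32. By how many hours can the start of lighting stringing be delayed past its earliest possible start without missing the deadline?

After its own release at hour 3, venue unlock can start at hour 3 and finishes at hour 11.
Linen setting waits on venue unlock (finishes hour 11), so it starts at hour 11 and finishes at 11 + 2 = hour 13.
After linen setting (finishes hour 13, plus 2-hour gap → hour 15), lighting stringing can start at hour 15 and finishes at hour 24.

Working backward from the deadline:
Catering load-in must finish by hour 32; it takes 6 hours, so it must start by 32 − 6 = hour 26.
Since catering load-in (must start by hour 26) depends on it, lighting stringing must finish by hour 26. Backing off its 9-hour duration gives a latest start of hour 17.
So lighting stringing can start as early as hour 15 and as late as hour 17, giving 17 − 15 = 2 hours of slack.

2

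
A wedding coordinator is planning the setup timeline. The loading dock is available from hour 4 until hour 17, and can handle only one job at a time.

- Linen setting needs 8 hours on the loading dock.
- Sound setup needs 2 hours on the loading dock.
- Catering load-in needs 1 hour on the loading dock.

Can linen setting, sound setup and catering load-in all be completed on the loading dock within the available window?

The loading dock window is 17 − 4 = 13 hours.
Running back to back, the jobs need 8 + 2 + 1 = 11 hours on the loading dock.
Since 11 ≤ 13, they fit within the window.

Yes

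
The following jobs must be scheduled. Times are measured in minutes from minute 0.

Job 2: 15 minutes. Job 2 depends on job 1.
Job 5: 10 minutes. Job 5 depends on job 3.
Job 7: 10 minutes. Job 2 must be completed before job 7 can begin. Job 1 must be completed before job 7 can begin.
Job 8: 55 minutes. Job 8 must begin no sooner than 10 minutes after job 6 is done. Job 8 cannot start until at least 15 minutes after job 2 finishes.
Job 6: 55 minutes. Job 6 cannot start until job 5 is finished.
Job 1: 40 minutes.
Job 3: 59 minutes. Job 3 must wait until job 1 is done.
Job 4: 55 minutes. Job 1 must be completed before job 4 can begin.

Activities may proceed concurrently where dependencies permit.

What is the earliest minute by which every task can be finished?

229

Job 1 can start immediately at minute 0; it finishes at minute 40.
After job 1 (finishes minute 40), job 4 can start at minute 40 and finishes at minute 95.
After job 1 (finishes minute 40), job 3 can start at minute 40 and finishes at minute 99.
Job 5 cannot begin until job 3 (finishes minute 99). It runs from minute 99 to 99 + 10 = minute 109.
After job 5 (finishes minute 109), job 6 can start at minute 109 and finishes at minute 164.
Job 2 cannot begin until job 1 (finishes minute 40). It runs from minute 40 to 40 + 15 = minute 55.
Job 8 cannot start until job 6 (finishes minute 164, plus 10-minute gap → minute 174); job 2 (finishes minute 55, plus 15-minute gap → minute 70). The controlling bound is minute 174, so job 8 finishes at 174 + 55 = minute 229.
For job 7: job 2 (finishes minute 55); job 1 (finishes minute 40). Taking the maximum gives a start of minute 55, and it finishes at 55 + 10 = minute 65.
All tasks are finished once the last one completes. Finish times: Job 1 at 40, Job 2 at 55, Job 3 at 99, Job 4 at 95, Job 5 at 109, Job 6 at 164, Job 7 at 65, Job 8 at 229. The latest is minute 229.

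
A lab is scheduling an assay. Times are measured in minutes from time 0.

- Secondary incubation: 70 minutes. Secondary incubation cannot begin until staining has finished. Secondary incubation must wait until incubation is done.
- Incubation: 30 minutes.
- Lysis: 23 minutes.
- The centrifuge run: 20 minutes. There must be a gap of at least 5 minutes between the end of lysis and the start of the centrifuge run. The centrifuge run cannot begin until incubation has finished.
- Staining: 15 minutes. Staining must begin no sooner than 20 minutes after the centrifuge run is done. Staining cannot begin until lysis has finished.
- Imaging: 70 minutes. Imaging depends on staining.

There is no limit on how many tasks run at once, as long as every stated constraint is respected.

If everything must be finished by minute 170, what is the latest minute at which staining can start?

85

Nothing follows secondary incubation; the deadline of minute 170 is its only limit. It must start by 170 − 70 = minute 100.
Nothing follows imaging; the deadline of minute 170 is its only limit. It must start by 170 − 70 = minute 100.
Staining feeds secondary incubation (must start by minute 100); imaging (must start by minute 100). Taking the minimum, staining must finish by minute 100 and start by 100 − 15 = minute 85.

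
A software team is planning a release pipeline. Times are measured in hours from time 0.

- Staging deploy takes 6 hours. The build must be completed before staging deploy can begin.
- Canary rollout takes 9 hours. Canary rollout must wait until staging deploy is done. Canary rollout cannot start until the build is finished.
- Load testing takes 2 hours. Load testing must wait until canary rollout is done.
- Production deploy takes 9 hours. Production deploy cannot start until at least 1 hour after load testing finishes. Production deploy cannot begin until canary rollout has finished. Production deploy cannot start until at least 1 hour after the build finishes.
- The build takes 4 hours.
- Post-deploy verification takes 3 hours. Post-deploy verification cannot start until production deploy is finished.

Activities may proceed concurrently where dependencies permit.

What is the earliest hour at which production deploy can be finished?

31

Nothing blocks the build, so it runs from hour 0 to hour 4.
Staging deploy waits on the build (finishes hour 4), so it starts at hour 4 and finishes at 4 + 6 = hour 10.
Canary rollout needs all of staging deploy (finishes hour 10); the build (finishes hour 4). That puts its earliest start at hour 10; it finishes at 10 + 9 = hour 19.
Load testing cannot begin until canary rollout (finishes hour 19). It runs from hour 19 to 19 + 2 = hour 21.
Production deploy needs all of load testing (finishes hour 21, plus 1-hour gap → hour 22); canary rollout (finishes hour 19); the build (finishes hour 4, plus 1-hour gap → hour 5). That puts its earliest start at hour 22; it finishes at 22 + 9 = hour 31.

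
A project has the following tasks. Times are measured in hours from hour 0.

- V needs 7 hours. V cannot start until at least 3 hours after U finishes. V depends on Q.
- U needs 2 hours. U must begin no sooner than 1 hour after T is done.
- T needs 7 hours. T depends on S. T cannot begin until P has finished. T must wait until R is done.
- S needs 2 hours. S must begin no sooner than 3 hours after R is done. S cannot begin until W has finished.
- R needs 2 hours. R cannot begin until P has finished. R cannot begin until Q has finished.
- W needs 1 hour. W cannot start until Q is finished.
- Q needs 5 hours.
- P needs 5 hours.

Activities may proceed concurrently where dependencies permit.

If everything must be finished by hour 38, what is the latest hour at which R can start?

11

To finish by hour 38, V (duration 7) must start no later than hour 31.
U must finish before V (must start by hour 31, minus 3-hour gap → hour 28). With a 2-hour duration, U must start by 28 − 2 = hour 26.
Since U (must start by hour 26, minus 1-hour gap → hour 25) depends on it, T must finish by hour 25. Backing off its 7-hour duration gives a latest start of hour 18.
S has to be done before T (must start by hour 18). That means finishing by hour 18, i.e. starting by 18 − 2 = hour 16.
R feeds S (must start by hour 16, minus 3-hour gap → hour 13); T (must start by hour 18). Taking the minimum, R must finish by hour 13 and start by 13 − 2 = hour 11.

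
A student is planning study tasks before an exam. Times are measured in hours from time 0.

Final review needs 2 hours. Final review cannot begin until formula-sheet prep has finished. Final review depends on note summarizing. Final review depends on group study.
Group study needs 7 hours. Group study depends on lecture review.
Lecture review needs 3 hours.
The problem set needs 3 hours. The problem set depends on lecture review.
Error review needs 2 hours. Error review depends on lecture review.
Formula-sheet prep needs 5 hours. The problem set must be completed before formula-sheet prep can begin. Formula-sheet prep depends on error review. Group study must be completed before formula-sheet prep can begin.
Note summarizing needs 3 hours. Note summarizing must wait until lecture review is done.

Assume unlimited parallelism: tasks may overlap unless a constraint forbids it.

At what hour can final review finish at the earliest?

Lecture review can start immediately at hour 0; it finishes at hour 3.
Note summarizing waits on lecture review (finishes hour 3), so it starts at hour 3 and finishes at 3 + 3 = hour 6.
Group study waits on lecture review (finishes hour 3), so it starts at hour 3 and finishes at 3 + 7 = hour 10.
Error review cannot begin until lecture review (finishes hour 3). It runs from hour 3 to 3 + 2 = hour 5.
After lecture review (finishes hour 3), the problem set can start at hour 3 and finishes at hour 6.
Formula-sheet prep cannot start until the problem set (finishes hour 6); error review (finishes hour 5); group study (finishes hour 10). The controlling bound is hour 10, so formula-sheet prep finishes at 10 + 5 = hour 15.
Final review has to wait for formula-sheet prep (finishes hour 15); note summarizing (finishes hour 6); group study (finishes hour 10). The latest of these is hour 15, so final review runs hour 15 to 15 + 2 = hour 17.

17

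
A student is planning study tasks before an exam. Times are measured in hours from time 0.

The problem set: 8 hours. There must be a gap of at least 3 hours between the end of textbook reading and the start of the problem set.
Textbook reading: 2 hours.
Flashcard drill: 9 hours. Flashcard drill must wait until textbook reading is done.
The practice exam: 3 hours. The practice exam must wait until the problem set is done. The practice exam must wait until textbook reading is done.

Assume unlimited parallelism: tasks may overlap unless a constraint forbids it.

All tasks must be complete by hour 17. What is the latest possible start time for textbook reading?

1

The practice exam must finish by hour 17; it takes 3 hours, so it must start by 17 − 3 = hour 14.
Since the practice exam (must start by hour 14) depends on it, the problem set must finish by hour 14. Backing off its 8-hour duration gives a latest start of hour 6.
Nothing follows flashcard drill; the deadline of hour 17 is its only limit. It must start by 17 − 9 = hour 8.
Textbook reading feeds the problem set (must start by hour 6, minus 3-hour gap → hour 3); flashcard drill (must start by hour 8); the practice exam (must start by hour 14). Taking the minimum, textbook reading must finish by hour 3 and start by 3 − 2 = hour 1.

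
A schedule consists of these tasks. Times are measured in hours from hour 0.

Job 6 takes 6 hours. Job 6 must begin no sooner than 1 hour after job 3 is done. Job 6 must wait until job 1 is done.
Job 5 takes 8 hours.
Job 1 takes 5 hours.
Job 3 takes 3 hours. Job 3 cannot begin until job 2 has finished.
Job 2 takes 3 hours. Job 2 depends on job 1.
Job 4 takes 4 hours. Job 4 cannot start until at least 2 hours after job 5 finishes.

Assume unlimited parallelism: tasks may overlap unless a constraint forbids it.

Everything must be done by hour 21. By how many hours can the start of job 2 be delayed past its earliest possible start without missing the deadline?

Job 1 has no prerequisites, so it starts at hour 0 and finishes at hour 5.
Job 2 waits on job 1 (finishes hour 5), so it starts at hour 5 and finishes at 5 + 3 = hour 8.

Working backward from the deadline:
Nothing follows job 6; the deadline of hour 21 is its only limit. It must start by 21 − 6 = hour 15.
Job 3 must finish before job 6 (must start by hour 15, minus 1-hour gap → hour 14). With a 3-hour duration, job 3 must start by 14 − 3 = hour 11.
Since job 3 (must start by hour 11) depends on it, job 2 must finish by hour 11. Backing off its 3-hour duration gives a latest start of hour 8.
So job 2 can start as early as hour 5 and as late as hour 8, giving 8 − 5 = 3 hours of slack.

3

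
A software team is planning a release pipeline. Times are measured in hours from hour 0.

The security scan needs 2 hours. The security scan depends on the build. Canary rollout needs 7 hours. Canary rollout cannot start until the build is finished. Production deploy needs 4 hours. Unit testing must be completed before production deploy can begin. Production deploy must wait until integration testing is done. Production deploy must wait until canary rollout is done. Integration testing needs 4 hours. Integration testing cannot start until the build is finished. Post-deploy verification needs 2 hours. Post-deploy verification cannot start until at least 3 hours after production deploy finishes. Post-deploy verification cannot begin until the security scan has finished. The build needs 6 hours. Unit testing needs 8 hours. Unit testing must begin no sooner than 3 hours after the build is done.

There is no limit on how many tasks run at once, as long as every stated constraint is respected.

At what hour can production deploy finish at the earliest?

21

The build has no prerequisites, so it starts at hour 0 and finishes at hour 6.
After the build (finishes hour 6), canary rollout can start at hour 6 and finishes at hour 13.
Integration testing waits on the build (finishes hour 6), so it starts at hour 6 and finishes at 6 + 4 = hour 10.
After the build (finishes hour 6, plus 3-hour gap → hour 9), unit testing can start at hour 9 and finishes at hour 17.
Production deploy has to wait for unit testing (finishes hour 17); integration testing (finishes hour 10); canary rollout (finishes hour 13). The latest of these is hour 17, so production deploy runs hour 17 to 17 + 4 = hour 21.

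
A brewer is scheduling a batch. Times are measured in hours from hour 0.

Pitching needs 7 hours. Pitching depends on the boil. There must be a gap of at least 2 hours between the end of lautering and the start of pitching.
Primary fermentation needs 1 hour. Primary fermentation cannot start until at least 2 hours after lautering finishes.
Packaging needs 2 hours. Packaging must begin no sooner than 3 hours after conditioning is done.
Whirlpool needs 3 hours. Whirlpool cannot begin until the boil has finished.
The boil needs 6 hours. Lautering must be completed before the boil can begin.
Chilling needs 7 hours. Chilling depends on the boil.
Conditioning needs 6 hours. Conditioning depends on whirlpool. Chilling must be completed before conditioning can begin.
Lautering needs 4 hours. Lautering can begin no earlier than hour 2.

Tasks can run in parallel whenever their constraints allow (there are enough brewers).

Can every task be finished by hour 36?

Yes

After its own release at hour 2, lautering can start at hour 2 and finishes at hour 6.
Primary fermentation cannot begin until lautering (finishes hour 6, plus 2-hour gap → hour 8). It runs from hour 8 to 8 + 1 = hour 9.
The boil cannot begin until lautering (finishes hour 6). It runs from hour 6 to 6 + 6 = hour 12.
For pitching: the boil (finishes hour 12); lautering (finishes hour 6, plus 2-hour gap → hour 8). Taking the maximum gives a start of hour 12, and it finishes at 12 + 7 = hour 19.
After the boil (finishes hour 12), chilling can start at hour 12 and finishes at hour 19.
After the boil (finishes hour 12), whirlpool can start at hour 12 and finishes at hour 15.
Conditioning cannot start until whirlpool (finishes hour 15); chilling (finishes hour 19). The controlling bound is hour 19, so conditioning finishes at 19 + 6 = hour 25.
Packaging cannot begin until conditioning (finishes hour 25, plus 3-hour gap → hour 28). It runs from hour 28 to 28 + 2 = hour 30.
Every task is finished by hour 30, which is no later than the deadline of 36, so the schedule is feasible.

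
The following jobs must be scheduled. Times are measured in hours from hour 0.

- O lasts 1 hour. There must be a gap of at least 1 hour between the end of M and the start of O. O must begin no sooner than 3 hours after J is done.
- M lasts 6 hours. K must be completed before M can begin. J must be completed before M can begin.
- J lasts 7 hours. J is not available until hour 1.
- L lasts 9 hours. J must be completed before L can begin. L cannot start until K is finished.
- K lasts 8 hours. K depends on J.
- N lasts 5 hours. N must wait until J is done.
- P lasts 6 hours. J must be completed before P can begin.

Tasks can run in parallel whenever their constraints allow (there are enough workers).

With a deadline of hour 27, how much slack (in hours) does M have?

J waits on its own release at hour 1, so it starts at hour 1 and finishes at 1 + 7 = hour 8.
K cannot begin until J (finishes hour 8). It runs from hour 8 to 8 + 8 = hour 16.
M has to wait for K (finishes hour 16); J (finishes hour 8). The latest of these is hour 16, so M runs hour 16 to 16 + 6 = hour 22.

Working backward from the deadline:
Nothing follows O; the deadline of hour 27 is its only limit. It must start by 27 − 1 = hour 26.
M feeds into O (must start by hour 26, minus 1-hour gap → hour 25); so M must finish by hour 25 and therefore start by hour 19.
So M can start as early as hour 16 and as late as hour 19, giving 19 − 16 = 3 hours of slack.

3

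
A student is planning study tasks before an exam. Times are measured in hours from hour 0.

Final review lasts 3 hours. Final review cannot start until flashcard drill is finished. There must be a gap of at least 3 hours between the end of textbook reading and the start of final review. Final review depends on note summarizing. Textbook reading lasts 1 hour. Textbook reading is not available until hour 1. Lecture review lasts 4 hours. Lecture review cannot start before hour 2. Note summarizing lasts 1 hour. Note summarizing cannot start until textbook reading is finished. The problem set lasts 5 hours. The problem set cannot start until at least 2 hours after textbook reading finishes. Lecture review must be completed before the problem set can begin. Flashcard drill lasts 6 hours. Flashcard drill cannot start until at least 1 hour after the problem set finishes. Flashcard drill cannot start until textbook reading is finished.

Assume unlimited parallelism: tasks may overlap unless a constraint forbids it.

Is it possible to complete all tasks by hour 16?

Lecture review cannot begin until its own release at hour 2. It runs from hour 2 to 2 + 4 = hour 6.
Textbook reading cannot begin until its own release at hour 1. It runs from hour 1 to 1 + 1 = hour 2.
Note summarizing cannot begin until textbook reading (finishes hour 2). It runs from hour 2 to 2 + 1 = hour 3.
The problem set cannot start until textbook reading (finishes hour 2, plus 2-hour gap → hour 4); lecture review (finishes hour 6). The controlling bound is hour 6, so the problem set finishes at 6 + 5 = hour 11.
Flashcard drill needs all of the problem set (finishes hour 11, plus 1-hour gap → hour 12); textbook reading (finishes hour 2). That puts its earliest start at hour 12; it finishes at 12 + 6 = hour 18.
For final review: flashcard drill (finishes hour 18); textbook reading (finishes hour 2, plus 3-hour gap → hour 5); note summarizing (finishes hour 3). Taking the maximum gives a start of hour 18, and it finishes at 18 + 3 = hour 21.
The earliest everything can be done is hour 21, which is after the deadline of 16, so it is not possible.

No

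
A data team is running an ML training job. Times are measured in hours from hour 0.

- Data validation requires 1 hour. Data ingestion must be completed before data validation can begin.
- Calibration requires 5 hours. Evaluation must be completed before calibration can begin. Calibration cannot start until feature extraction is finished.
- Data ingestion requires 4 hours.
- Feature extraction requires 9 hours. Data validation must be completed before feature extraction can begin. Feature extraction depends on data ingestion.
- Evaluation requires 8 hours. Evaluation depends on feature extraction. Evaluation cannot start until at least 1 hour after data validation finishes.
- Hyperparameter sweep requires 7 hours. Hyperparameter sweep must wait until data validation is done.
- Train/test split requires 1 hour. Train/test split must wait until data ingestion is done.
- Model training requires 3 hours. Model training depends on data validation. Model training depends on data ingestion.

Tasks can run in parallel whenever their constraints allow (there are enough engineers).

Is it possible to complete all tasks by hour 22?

No

Data ingestion can start immediately at hour 0; it finishes at hour 4.
Train/test split cannot begin until data ingestion (finishes hour 4). It runs from hour 4 to 4 + 1 = hour 5.
Data validation cannot begin until data ingestion (finishes hour 4). It runs from hour 4 to 4 + 1 = hour 5.
Model training needs all of data validation (finishes hour 5); data ingestion (finishes hour 4). That puts its earliest start at hour 5; it finishes at 5 + 3 = hour 8.
Hyperparameter sweep waits on data validation (finishes hour 5), so it starts at hour 5 and finishes at 5 + 7 = hour 12.
Feature extraction needs all of data validation (finishes hour 5); data ingestion (finishes hour 4). That puts its earliest start at hour 5; it finishes at 5 + 9 = hour 14.
Evaluation cannot start until feature extraction (finishes hour 14); data validation (finishes hour 5, plus 1-hour gap → hour 6). The controlling bound is hour 14, so evaluation finishes at 14 + 8 = hour 22.
Calibration has to wait for evaluation (finishes hour 22); feature extraction (finishes hour 14). The latest of these is hour 22, so calibration runs hour 22 to 22 + 5 = hour 27.
The earliest everything can be done is hour 27, which is after the deadline of 22, so it is not possible.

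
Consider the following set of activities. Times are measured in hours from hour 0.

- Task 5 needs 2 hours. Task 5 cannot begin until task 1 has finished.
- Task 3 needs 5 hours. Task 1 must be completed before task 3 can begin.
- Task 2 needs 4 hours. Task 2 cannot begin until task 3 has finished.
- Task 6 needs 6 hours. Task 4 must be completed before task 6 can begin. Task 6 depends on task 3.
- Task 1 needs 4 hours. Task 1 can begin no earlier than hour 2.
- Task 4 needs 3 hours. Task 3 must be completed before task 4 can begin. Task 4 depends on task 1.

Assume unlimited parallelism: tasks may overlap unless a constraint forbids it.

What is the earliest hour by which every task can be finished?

20

After its own release at hour 2, task 1 can start at hour 2 and finishes at hour 6.
Task 5 cannot begin until task 1 (finishes hour 6). It runs from hour 6 to 6 + 2 = hour 8.
Task 3 cannot begin until task 1 (finishes hour 6). It runs from hour 6 to 6 + 5 = hour 11.
Task 4 has to wait for task 3 (finishes hour 11); task 1 (finishes hour 6). The latest of these is hour 11, so task 4 runs hour 11 to 11 + 3 = hour 14.
Task 6 cannot start until task 4 (finishes hour 14); task 3 (finishes hour 11). The controlling bound is hour 14, so task 6 finishes at 14 + 6 = hour 20.
After task 3 (finishes hour 11), task 2 can start at hour 11 and finishes at hour 15.
All tasks are finished once the last one completes. Finish times: Task 1 at 6, Task 2 at 15, Task 3 at 11, Task 4 at 14, Task 5 at 8, Task 6 at 20. The latest is hour 20.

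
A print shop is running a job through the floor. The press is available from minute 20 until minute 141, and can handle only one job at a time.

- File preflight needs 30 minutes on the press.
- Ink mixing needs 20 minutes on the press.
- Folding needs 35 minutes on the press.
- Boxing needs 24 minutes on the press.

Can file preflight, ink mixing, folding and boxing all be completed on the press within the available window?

Yes

The press window is 141 − 20 = 121 minutes.
Running back to back, the jobs need 30 + 20 + 35 + 24 = 109 minutes on the press.
Since 109 ≤ 121, they fit within the window.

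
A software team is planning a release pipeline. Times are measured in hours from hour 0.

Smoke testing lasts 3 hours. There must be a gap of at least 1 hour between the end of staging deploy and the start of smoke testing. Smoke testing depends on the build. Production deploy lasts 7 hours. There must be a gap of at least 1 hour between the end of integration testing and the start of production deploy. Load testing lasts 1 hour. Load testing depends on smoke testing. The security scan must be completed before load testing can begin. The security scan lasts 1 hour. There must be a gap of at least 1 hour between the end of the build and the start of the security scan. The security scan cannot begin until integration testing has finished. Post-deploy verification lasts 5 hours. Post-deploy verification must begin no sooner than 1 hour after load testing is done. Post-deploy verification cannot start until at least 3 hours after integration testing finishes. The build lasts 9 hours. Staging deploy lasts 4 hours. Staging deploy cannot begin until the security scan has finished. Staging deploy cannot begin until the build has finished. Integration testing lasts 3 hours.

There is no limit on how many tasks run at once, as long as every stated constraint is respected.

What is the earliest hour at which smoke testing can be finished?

Integration testing can start immediately at hour 0; it finishes at hour 3.
The build can start immediately at hour 0; it finishes at hour 9.
The security scan has to wait for the build (finishes hour 9, plus 1-hour gap → hour 10); integration testing (finishes hour 3). The latest of these is hour 10, so the security scan runs hour 10 to 10 + 1 = hour 11.
Staging deploy cannot start until the security scan (finishes hour 11); the build (finishes hour 9). The controlling bound is hour 11, so staging deploy finishes at 11 + 4 = hour 15.
Smoke testing cannot start until staging deploy (finishes hour 15, plus 1-hour gap → hour 16); the build (finishes hour 9). The controlling bound is hour 16, so smoke testing finishes at 16 + 3 = hour 19.

19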